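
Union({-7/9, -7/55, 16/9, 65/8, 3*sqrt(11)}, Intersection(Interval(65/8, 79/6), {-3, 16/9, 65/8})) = {-7/9, -7/55, 16/9, 65/8, 3*sqrt(11)}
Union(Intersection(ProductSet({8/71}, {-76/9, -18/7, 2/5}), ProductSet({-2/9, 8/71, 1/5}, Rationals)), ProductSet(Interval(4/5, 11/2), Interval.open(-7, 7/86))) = Union(ProductSet({8/71}, {-76/9, -18/7, 2/5}), ProductSet(Interval(4/5, 11/2), Interval.open(-7, 7/86)))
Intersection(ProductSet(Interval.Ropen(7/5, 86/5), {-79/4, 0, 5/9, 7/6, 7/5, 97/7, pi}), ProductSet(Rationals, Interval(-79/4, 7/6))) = ProductSet(Intersection(Interval.Ropen(7/5, 86/5), Rationals), {-79/4, 0, 5/9, 7/6})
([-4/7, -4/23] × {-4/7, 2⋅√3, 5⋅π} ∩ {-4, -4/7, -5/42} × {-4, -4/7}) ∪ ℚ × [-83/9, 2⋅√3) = ℚ × [-83/9, 2⋅√3)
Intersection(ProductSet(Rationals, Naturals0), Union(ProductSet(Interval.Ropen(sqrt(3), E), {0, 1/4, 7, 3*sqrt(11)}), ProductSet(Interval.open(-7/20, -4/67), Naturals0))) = Union(ProductSet(Intersection(Interval.open(-7/20, -4/67), Rationals), Naturals0), ProductSet(Intersection(Interval.Ropen(sqrt(3), E), Rationals), {0, 7}))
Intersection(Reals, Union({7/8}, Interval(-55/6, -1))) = Union({7/8}, Interval(-55/6, -1))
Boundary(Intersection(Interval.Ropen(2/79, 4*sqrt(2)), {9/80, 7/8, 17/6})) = {9/80, 7/8, 17/6}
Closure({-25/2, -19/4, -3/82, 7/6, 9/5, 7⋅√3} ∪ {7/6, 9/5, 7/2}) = {-25/2, -19/4, -3/82, 7/6, 9/5, 7/2, 7⋅√3}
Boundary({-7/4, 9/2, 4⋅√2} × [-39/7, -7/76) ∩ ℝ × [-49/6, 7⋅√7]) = {-7/4, 9/2, 4⋅√2} × [-39/7, -7/76]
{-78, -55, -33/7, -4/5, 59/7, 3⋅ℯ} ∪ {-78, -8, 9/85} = {-78, -55, -8, -33/7, -4/5, 9/85, 59/7, 3⋅ℯ}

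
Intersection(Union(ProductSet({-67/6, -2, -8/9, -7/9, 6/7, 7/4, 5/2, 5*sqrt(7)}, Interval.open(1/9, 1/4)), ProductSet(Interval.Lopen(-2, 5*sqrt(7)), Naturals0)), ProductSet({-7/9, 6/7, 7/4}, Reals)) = ProductSet({-7/9, 6/7, 7/4}, Union(Interval.open(1/9, 1/4), Naturals0))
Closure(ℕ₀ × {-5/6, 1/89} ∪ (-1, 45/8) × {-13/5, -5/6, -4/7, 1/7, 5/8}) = (ℕ₀ × {-5/6, 1/89}) ∪ ([-1, 45/8] × {-13/5, -5/6, -4/7, 1/7, 5/8})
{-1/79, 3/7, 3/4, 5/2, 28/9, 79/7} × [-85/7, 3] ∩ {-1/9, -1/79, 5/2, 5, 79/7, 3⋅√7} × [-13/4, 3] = {-1/79, 5/2, 79/7} × [-13/4, 3]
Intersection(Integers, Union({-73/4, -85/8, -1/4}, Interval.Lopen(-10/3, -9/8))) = Range(-3, -1, 1)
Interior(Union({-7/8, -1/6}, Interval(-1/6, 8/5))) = Interval.open(-1/6, 8/5)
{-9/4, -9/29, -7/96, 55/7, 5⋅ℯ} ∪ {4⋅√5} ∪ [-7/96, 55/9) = {-9/4, -9/29, 55/7, 4⋅√5, 5⋅ℯ} ∪ [-7/96, 55/9)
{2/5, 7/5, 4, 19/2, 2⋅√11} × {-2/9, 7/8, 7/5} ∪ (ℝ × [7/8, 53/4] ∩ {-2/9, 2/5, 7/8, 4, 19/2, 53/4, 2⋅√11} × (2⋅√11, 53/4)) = ({2/5, 7/5, 4, 19/2, 2⋅√11} × {-2/9, 7/8, 7/5}) ∪ ({-2/9, 2/5, 7/8, 4, 19/2, 53/4, 2⋅√11} × (2⋅√11, 53/4))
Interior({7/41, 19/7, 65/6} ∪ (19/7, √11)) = (19/7, √11)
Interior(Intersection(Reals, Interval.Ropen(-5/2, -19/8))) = Interval.open(-5/2, -19/8)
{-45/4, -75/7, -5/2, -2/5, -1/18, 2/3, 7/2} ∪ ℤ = ℤ ∪ {-45/4, -75/7, -5/2, -2/5, -1/18, 2/3, 7/2}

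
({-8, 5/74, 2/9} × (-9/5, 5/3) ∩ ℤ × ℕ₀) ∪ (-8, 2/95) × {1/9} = ({-8} × {0, 1}) ∪ ((-8, 2/95) × {1/9})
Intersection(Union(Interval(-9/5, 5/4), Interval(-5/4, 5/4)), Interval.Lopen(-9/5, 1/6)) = Interval.Lopen(-9/5, 1/6)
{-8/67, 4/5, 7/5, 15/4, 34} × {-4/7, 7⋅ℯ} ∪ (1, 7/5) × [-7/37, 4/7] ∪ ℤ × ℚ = (ℤ × ℚ) ∪ ((1, 7/5) × [-7/37, 4/7]) ∪ ({-8/67, 4/5, 7/5, 15/4, 34} × {-4/7, 7⋅ℯ})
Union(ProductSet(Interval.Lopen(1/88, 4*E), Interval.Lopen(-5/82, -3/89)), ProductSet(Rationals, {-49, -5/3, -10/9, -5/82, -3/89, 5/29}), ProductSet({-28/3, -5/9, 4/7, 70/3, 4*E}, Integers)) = Union(ProductSet({-28/3, -5/9, 4/7, 70/3, 4*E}, Integers), ProductSet(Interval.Lopen(1/88, 4*E), Interval.Lopen(-5/82, -3/89)), ProductSet(Rationals, {-49, -5/3, -10/9, -5/82, -3/89, 5/29}))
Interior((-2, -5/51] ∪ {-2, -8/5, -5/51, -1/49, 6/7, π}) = (-2, -5/51)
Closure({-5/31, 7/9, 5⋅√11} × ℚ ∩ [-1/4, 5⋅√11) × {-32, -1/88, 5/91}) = {-5/31, 7/9} × {-32, -1/88, 5/91}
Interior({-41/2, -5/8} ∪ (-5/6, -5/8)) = (-5/6, -5/8)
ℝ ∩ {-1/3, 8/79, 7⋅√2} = {-1/3, 8/79, 7⋅√2}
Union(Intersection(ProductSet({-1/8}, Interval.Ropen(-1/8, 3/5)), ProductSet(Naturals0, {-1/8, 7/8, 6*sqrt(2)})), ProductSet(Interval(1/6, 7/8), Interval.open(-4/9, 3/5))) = ProductSet(Interval(1/6, 7/8), Interval.open(-4/9, 3/5))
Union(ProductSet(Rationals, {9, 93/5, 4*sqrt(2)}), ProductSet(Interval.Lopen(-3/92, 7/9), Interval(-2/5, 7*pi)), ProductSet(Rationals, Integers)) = Union(ProductSet(Interval.Lopen(-3/92, 7/9), Interval(-2/5, 7*pi)), ProductSet(Rationals, Union({93/5, 4*sqrt(2)}, Integers)))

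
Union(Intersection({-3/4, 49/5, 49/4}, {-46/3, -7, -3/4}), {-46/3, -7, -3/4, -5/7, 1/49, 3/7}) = {-46/3, -7, -3/4, -5/7, 1/49, 3/7}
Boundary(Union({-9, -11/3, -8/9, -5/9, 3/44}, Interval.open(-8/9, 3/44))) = {-9, -11/3, -8/9, 3/44}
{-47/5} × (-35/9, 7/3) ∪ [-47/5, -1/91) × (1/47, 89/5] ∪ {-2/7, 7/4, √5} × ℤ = ({-47/5} × (-35/9, 7/3)) ∪ ({-2/7, 7/4, √5} × ℤ) ∪ ([-47/5, -1/91) × (1/47, 89/5])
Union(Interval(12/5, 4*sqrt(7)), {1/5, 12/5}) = Union({1/5}, Interval(12/5, 4*sqrt(7)))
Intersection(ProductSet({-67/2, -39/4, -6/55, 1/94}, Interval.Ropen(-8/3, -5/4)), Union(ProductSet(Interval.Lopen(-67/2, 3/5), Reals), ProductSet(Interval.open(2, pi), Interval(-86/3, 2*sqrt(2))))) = ProductSet({-39/4, -6/55, 1/94}, Interval.Ropen(-8/3, -5/4))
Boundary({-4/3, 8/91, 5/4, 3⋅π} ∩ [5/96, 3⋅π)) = {8/91, 5/4}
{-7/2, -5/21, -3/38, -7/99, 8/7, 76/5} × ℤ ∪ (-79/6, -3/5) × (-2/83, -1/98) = ({-7/2, -5/21, -3/38, -7/99, 8/7, 76/5} × ℤ) ∪ ((-79/6, -3/5) × (-2/83, -1/98))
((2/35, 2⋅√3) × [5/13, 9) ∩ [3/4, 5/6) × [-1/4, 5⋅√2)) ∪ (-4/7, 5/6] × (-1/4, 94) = (-4/7, 5/6] × (-1/4, 94)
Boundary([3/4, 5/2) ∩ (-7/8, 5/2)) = {3/4, 5/2}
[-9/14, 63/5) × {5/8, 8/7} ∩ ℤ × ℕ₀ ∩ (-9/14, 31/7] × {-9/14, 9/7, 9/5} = ∅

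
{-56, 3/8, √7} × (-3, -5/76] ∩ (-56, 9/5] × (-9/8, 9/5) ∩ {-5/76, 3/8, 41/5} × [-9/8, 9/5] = {3/8} × (-9/8, -5/76]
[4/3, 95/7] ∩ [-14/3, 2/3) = ∅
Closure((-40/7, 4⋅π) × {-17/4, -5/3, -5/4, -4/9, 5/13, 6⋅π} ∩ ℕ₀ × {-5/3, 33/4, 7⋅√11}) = {0, 1, …, 12} × {-5/3}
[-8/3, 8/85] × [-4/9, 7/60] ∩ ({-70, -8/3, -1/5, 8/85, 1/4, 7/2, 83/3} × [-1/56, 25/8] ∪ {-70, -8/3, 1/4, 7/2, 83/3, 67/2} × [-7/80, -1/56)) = ({-8/3} × [-7/80, -1/56)) ∪ ({-8/3, -1/5, 8/85} × [-1/56, 7/60])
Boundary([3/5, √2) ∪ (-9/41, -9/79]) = {-9/41, -9/79, 3/5, √2}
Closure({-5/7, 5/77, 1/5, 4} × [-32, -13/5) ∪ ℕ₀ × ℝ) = (ℕ₀ × ℝ) ∪ ({-5/7, 5/77, 1/5, 4} × [-32, -13/5])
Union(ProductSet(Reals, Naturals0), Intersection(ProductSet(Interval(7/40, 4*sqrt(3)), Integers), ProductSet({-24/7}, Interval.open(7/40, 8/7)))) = ProductSet(Reals, Naturals0)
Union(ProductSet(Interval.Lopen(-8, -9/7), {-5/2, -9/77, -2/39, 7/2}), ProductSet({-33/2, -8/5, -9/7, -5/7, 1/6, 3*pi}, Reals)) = Union(ProductSet({-33/2, -8/5, -9/7, -5/7, 1/6, 3*pi}, Reals), ProductSet(Interval.Lopen(-8, -9/7), {-5/2, -9/77, -2/39, 7/2}))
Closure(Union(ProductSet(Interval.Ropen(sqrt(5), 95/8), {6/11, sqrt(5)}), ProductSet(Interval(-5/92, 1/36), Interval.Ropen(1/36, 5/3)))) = Union(ProductSet(Interval(-5/92, 1/36), Interval(1/36, 5/3)), ProductSet(Interval(sqrt(5), 95/8), {6/11, sqrt(5)}))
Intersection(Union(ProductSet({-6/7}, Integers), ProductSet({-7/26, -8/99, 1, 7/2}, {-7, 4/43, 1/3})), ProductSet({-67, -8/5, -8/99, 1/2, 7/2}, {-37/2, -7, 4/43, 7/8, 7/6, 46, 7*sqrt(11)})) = ProductSet({-8/99, 7/2}, {-7, 4/43})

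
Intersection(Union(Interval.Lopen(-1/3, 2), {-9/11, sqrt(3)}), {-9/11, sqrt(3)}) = {-9/11, sqrt(3)}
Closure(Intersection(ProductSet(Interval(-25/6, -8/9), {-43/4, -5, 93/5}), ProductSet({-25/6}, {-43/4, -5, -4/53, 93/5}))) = ProductSet({-25/6}, {-43/4, -5, 93/5})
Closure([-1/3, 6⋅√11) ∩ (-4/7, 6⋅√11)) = [-1/3, 6⋅√11]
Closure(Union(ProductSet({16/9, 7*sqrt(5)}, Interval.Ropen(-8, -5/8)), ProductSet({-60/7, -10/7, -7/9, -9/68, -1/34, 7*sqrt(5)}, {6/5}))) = Union(ProductSet({16/9, 7*sqrt(5)}, Interval(-8, -5/8)), ProductSet({-60/7, -10/7, -7/9, -9/68, -1/34, 7*sqrt(5)}, {6/5}))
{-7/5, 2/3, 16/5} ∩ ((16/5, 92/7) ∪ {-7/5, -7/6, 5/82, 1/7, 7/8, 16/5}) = {-7/5, 16/5}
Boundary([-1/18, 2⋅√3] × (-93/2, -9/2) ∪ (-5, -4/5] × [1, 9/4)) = ({-5, -4/5} × [1, 9/4]) ∪ ([-5, -4/5] × {1, 9/4}) ∪ ({-1/18, 2⋅√3} × [-93/2, -9/2]) ∪ ([-1/18, 2⋅√3] × {-93/2, -9/2})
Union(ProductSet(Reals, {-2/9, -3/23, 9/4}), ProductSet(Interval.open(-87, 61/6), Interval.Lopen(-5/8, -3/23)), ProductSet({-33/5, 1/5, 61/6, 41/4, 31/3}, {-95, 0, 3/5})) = Union(ProductSet({-33/5, 1/5, 61/6, 41/4, 31/3}, {-95, 0, 3/5}), ProductSet(Interval.open(-87, 61/6), Interval.Lopen(-5/8, -3/23)), ProductSet(Reals, {-2/9, -3/23, 9/4}))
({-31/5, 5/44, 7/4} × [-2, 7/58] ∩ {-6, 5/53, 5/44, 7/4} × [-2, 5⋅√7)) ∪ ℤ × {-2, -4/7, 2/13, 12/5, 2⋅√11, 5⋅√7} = ({5/44, 7/4} × [-2, 7/58]) ∪ (ℤ × {-2, -4/7, 2/13, 12/5, 2⋅√11, 5⋅√7})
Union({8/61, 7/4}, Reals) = Reals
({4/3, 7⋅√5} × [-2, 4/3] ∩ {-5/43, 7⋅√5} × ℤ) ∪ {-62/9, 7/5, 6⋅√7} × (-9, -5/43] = ({7⋅√5} × {-2, -1, 0, 1}) ∪ ({-62/9, 7/5, 6⋅√7} × (-9, -5/43])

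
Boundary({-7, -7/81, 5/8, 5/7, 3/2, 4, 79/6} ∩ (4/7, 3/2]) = {5/8, 5/7, 3/2}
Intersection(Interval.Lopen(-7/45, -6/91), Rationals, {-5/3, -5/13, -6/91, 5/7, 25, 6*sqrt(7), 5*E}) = {-6/91}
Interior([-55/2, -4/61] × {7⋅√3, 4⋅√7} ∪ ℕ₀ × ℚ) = ∅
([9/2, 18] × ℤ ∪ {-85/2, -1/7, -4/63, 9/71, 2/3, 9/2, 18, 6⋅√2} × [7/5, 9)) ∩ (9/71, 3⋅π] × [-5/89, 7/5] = ({2/3, 9/2, 6⋅√2} × {7/5}) ∪ ([9/2, 3⋅π] × {0, 1})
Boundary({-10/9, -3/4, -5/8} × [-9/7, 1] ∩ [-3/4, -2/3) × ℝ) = {-3/4} × [-9/7, 1]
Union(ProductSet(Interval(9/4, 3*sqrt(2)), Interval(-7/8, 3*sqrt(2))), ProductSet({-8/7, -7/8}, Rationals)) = Union(ProductSet({-8/7, -7/8}, Rationals), ProductSet(Interval(9/4, 3*sqrt(2)), Interval(-7/8, 3*sqrt(2))))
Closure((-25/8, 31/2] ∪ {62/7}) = [-25/8, 31/2]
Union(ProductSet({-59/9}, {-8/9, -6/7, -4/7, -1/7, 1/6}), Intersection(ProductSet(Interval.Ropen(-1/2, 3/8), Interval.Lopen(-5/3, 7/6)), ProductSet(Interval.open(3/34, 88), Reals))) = Union(ProductSet({-59/9}, {-8/9, -6/7, -4/7, -1/7, 1/6}), ProductSet(Interval.open(3/34, 3/8), Interval.Lopen(-5/3, 7/6)))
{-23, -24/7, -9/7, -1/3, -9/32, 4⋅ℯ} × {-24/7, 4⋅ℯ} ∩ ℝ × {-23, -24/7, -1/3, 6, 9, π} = {-23, -24/7, -9/7, -1/3, -9/32, 4⋅ℯ} × {-24/7}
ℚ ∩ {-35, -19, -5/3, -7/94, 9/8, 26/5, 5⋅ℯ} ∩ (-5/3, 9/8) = {-7/94}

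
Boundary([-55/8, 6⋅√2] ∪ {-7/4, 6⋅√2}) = {-55/8, 6⋅√2}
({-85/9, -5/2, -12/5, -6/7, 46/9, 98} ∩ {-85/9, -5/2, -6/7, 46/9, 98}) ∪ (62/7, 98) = {-85/9, -5/2, -6/7, 46/9} ∪ (62/7, 98]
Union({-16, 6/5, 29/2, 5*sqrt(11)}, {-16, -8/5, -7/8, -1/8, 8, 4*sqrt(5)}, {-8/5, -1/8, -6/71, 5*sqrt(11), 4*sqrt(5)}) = {-16, -8/5, -7/8, -1/8, -6/71, 6/5, 8, 29/2, 5*sqrt(11), 4*sqrt(5)}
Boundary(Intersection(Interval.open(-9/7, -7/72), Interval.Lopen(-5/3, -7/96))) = {-9/7, -7/72}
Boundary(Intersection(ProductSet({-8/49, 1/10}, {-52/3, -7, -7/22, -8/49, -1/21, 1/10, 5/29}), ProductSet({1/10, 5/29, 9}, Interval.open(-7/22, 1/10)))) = ProductSet({1/10}, {-8/49, -1/21})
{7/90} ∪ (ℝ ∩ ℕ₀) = ℕ₀ ∪ {7/90}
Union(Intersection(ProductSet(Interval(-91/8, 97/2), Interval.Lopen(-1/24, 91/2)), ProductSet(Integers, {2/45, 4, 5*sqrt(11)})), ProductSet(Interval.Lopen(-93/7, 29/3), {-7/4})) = Union(ProductSet(Interval.Lopen(-93/7, 29/3), {-7/4}), ProductSet(Range(-11, 49, 1), {2/45, 4, 5*sqrt(11)}))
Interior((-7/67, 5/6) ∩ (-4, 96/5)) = (-7/67, 5/6)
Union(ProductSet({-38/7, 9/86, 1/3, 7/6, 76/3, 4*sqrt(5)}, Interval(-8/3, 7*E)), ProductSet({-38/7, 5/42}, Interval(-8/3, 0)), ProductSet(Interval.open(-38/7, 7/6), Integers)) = Union(ProductSet({-38/7, 5/42}, Interval(-8/3, 0)), ProductSet({-38/7, 9/86, 1/3, 7/6, 76/3, 4*sqrt(5)}, Interval(-8/3, 7*E)), ProductSet(Interval.open(-38/7, 7/6), Integers))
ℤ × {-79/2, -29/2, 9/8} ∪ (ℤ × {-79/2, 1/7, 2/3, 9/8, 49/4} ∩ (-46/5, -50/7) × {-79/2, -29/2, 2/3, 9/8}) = (ℤ × {-79/2, -29/2, 9/8}) ∪ ({-9, -8} × {-79/2, 2/3, 9/8})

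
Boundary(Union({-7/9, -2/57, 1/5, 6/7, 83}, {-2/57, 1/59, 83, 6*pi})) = {-7/9, -2/57, 1/59, 1/5, 6/7, 83, 6*pi}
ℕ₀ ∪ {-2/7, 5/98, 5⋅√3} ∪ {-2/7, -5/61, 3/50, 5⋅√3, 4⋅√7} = {-2/7, -5/61, 5/98, 3/50, 5⋅√3, 4⋅√7} ∪ ℕ₀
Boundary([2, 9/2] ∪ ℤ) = {9/2} ∪ (ℤ \ (2, 9/2))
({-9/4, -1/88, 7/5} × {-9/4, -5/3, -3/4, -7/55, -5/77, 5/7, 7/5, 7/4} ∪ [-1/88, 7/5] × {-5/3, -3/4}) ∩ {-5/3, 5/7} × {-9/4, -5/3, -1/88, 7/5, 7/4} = {5/7} × {-5/3}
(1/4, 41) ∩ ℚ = ℚ ∩ (1/4, 41)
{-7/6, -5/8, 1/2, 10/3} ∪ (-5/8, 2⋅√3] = {-7/6} ∪ [-5/8, 2⋅√3]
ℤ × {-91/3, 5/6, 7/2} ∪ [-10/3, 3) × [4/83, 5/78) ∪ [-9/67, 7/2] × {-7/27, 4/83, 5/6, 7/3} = (ℤ × {-91/3, 5/6, 7/2}) ∪ ([-10/3, 3) × [4/83, 5/78)) ∪ ([-9/67, 7/2] × {-7/27, 4/83, 5/6, 7/3})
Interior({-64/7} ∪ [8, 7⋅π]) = (8, 7⋅π)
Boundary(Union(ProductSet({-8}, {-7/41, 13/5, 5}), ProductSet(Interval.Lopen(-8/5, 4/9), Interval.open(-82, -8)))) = Union(ProductSet({-8}, {-7/41, 13/5, 5}), ProductSet({-8/5, 4/9}, Interval(-82, -8)), ProductSet(Interval(-8/5, 4/9), {-82, -8}))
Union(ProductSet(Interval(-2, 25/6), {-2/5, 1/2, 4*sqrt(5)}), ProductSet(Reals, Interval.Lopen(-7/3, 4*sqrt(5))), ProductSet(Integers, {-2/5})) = ProductSet(Reals, Interval.Lopen(-7/3, 4*sqrt(5)))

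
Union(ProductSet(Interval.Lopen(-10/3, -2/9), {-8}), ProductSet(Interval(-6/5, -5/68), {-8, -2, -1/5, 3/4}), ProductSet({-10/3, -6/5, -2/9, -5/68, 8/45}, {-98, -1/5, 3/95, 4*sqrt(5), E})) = Union(ProductSet({-10/3, -6/5, -2/9, -5/68, 8/45}, {-98, -1/5, 3/95, 4*sqrt(5), E}), ProductSet(Interval.Lopen(-10/3, -2/9), {-8}), ProductSet(Interval(-6/5, -5/68), {-8, -2, -1/5, 3/4}))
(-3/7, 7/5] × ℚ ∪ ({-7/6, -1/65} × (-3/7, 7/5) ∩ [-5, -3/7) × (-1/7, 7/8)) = ((-3/7, 7/5] × ℚ) ∪ ({-7/6} × (-1/7, 7/8))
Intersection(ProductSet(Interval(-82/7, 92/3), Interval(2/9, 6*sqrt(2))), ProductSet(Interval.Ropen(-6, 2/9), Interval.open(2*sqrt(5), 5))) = ProductSet(Interval.Ropen(-6, 2/9), Interval.open(2*sqrt(5), 5))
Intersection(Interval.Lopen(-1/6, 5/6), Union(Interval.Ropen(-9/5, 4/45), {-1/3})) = Interval.open(-1/6, 4/45)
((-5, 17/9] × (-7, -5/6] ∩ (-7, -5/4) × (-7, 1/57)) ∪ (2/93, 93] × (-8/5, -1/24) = ((-5, -5/4) × (-7, -5/6]) ∪ ((2/93, 93] × (-8/5, -1/24))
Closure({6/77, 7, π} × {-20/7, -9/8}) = {6/77, 7, π} × {-20/7, -9/8}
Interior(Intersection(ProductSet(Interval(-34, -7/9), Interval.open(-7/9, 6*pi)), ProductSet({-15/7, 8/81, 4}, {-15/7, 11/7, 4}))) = EmptySet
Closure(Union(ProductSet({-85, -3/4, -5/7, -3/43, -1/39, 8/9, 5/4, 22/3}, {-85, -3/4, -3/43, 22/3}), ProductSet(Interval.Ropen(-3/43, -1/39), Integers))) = Union(ProductSet({-85, -3/4, -5/7, -3/43, -1/39, 8/9, 5/4, 22/3}, {-85, -3/4, -3/43, 22/3}), ProductSet(Interval(-3/43, -1/39), Integers))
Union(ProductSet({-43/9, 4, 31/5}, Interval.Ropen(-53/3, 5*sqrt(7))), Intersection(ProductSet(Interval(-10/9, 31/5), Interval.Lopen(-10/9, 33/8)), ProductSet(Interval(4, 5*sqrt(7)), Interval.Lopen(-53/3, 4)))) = Union(ProductSet({-43/9, 4, 31/5}, Interval.Ropen(-53/3, 5*sqrt(7))), ProductSet(Interval(4, 31/5), Interval.Lopen(-10/9, 4)))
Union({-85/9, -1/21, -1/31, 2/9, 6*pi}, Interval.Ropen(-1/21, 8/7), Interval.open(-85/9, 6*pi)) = Interval(-85/9, 6*pi)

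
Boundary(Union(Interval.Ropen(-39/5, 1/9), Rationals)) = Union(Interval(-oo, -39/5), Interval(1/9, oo))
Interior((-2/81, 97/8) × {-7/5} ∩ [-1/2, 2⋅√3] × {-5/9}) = ∅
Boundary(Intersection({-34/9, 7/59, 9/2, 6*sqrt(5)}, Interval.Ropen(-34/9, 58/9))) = {-34/9, 7/59, 9/2}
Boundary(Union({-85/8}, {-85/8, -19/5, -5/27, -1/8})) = {-85/8, -19/5, -5/27, -1/8}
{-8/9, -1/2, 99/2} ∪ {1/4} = {-8/9, -1/2, 1/4, 99/2}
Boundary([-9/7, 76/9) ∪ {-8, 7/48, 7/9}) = {-8, -9/7, 76/9}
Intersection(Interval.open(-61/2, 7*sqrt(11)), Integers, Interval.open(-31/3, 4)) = Range(-10, 4, 1)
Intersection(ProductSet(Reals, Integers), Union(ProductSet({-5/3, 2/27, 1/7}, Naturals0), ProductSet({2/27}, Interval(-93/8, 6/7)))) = Union(ProductSet({2/27}, Range(-11, 1, 1)), ProductSet({-5/3, 2/27, 1/7}, Naturals0))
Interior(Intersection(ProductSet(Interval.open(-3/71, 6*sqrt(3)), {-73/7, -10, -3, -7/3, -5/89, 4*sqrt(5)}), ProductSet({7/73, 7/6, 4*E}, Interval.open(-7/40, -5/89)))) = EmptySet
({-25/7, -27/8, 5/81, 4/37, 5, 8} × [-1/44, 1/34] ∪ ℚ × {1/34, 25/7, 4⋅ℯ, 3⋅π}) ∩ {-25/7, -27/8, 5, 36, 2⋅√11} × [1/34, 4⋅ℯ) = {-25/7, -27/8, 5, 36} × {1/34, 25/7, 3⋅π}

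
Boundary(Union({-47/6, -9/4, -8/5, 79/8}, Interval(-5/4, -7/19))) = {-47/6, -9/4, -8/5, -5/4, -7/19, 79/8}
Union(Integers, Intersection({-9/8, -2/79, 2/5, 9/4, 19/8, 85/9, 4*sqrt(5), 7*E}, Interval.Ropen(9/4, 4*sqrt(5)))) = Union({9/4, 19/8}, Integers)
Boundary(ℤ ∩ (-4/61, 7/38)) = {0}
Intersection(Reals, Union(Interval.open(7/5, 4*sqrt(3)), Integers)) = Union(Integers, Interval.open(7/5, 4*sqrt(3)))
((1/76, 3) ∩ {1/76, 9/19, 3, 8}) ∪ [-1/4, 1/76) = [-1/4, 1/76) ∪ {9/19}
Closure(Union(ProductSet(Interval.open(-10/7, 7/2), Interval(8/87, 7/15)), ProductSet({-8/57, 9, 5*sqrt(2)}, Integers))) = Union(ProductSet({-8/57, 9, 5*sqrt(2)}, Integers), ProductSet(Interval(-10/7, 7/2), Interval(8/87, 7/15)))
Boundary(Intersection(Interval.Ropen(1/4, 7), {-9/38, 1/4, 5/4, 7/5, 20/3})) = {1/4, 5/4, 7/5, 20/3}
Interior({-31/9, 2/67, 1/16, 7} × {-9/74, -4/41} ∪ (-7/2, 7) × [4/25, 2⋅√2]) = (-7/2, 7) × (4/25, 2⋅√2)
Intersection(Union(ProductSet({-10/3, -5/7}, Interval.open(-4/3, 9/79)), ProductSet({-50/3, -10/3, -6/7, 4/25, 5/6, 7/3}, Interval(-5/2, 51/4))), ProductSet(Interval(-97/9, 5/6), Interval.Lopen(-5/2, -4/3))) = ProductSet({-10/3, -6/7, 4/25, 5/6}, Interval.Lopen(-5/2, -4/3))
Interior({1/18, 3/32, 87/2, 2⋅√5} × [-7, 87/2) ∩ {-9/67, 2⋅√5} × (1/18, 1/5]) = ∅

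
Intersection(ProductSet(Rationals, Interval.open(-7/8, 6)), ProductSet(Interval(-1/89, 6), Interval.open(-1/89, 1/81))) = ProductSet(Intersection(Interval(-1/89, 6), Rationals), Interval.open(-1/89, 1/81))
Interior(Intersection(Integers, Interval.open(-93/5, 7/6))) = EmptySet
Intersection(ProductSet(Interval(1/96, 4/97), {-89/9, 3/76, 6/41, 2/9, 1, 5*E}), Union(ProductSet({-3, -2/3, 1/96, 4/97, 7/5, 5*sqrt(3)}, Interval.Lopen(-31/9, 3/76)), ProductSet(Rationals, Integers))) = Union(ProductSet({1/96, 4/97}, {3/76}), ProductSet(Intersection(Interval(1/96, 4/97), Rationals), {1}))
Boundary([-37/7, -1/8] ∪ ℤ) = {-37/7, -1/8} ∪ (ℤ \ (-37/7, -1/8))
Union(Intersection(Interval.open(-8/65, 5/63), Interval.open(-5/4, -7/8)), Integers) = Integers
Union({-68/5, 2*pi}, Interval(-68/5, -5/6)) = Union({2*pi}, Interval(-68/5, -5/6))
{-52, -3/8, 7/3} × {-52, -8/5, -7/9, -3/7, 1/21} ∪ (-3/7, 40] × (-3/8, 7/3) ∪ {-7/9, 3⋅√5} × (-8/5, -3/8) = ({-52, -3/8, 7/3} × {-52, -8/5, -7/9, -3/7, 1/21}) ∪ ((-3/7, 40] × (-3/8, 7/3)) ∪ ({-7/9, 3⋅√5} × (-8/5, -3/8))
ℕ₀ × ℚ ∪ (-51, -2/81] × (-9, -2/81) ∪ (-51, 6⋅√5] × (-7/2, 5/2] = (ℕ₀ × ℚ) ∪ ((-51, -2/81] × (-9, -2/81)) ∪ ((-51, 6⋅√5] × (-7/2, 5/2])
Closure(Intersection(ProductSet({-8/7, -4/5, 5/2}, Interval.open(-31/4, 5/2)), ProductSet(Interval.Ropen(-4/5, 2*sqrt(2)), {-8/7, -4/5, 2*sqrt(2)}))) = ProductSet({-4/5, 5/2}, {-8/7, -4/5})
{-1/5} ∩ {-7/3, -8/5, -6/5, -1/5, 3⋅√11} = {-1/5}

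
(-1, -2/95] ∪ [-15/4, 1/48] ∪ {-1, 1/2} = [-15/4, 1/48] ∪ {1/2}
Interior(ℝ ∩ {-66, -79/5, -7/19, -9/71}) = ∅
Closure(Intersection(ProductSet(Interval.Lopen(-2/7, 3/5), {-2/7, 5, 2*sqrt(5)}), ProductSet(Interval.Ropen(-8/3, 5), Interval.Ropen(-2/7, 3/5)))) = ProductSet(Interval(-2/7, 3/5), {-2/7})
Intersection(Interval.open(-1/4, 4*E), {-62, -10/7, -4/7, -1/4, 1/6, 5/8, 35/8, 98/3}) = {1/6, 5/8, 35/8}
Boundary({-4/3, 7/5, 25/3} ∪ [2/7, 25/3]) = {-4/3, 2/7, 25/3}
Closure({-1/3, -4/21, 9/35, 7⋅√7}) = {-1/3, -4/21, 9/35, 7⋅√7}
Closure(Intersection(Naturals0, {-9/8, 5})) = {5}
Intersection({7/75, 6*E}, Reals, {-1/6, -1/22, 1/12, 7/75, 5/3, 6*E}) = {7/75, 6*E}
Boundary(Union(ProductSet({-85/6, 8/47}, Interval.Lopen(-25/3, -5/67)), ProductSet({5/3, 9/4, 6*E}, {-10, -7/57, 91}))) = Union(ProductSet({-85/6, 8/47}, Interval(-25/3, -5/67)), ProductSet({5/3, 9/4, 6*E}, {-10, -7/57, 91}))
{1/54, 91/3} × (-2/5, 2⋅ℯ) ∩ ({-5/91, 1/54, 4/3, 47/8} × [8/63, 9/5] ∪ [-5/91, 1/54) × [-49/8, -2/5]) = {1/54} × [8/63, 9/5]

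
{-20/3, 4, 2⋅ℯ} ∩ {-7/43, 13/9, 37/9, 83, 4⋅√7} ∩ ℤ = ∅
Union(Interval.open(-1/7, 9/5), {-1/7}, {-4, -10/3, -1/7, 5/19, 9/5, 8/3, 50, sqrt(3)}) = Union({-4, -10/3, 8/3, 50}, Interval(-1/7, 9/5))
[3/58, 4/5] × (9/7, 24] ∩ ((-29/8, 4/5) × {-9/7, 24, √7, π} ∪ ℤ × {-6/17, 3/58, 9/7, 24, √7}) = [3/58, 4/5) × {24, √7, π}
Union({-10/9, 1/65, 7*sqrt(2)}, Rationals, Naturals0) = Union({7*sqrt(2)}, Rationals)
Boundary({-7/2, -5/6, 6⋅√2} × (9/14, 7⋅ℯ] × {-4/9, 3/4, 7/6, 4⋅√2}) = {-7/2, -5/6, 6⋅√2} × [9/14, 7⋅ℯ] × {-4/9, 3/4, 7/6, 4⋅√2}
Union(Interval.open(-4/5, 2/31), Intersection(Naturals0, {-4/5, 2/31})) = Interval.open(-4/5, 2/31)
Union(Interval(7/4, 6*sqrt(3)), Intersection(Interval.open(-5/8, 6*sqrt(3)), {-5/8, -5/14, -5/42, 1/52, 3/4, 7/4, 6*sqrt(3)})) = Union({-5/14, -5/42, 1/52, 3/4}, Interval(7/4, 6*sqrt(3)))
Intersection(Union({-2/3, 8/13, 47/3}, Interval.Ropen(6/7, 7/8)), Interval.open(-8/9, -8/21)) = {-2/3}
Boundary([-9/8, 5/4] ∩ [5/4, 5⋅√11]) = {5/4}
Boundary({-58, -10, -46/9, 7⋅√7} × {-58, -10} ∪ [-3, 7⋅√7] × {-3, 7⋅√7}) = ({-58, -10, -46/9, 7⋅√7} × {-58, -10}) ∪ ([-3, 7⋅√7] × {-3, 7⋅√7})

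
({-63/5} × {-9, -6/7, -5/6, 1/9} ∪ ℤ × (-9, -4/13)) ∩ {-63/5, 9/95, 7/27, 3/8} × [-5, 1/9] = {-63/5} × {-6/7, -5/6, 1/9}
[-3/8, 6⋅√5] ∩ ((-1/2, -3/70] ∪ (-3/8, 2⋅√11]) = [-3/8, 2⋅√11]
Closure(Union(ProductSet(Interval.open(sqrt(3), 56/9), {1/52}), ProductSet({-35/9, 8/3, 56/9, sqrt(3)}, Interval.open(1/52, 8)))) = Union(ProductSet({-35/9, 8/3, 56/9, sqrt(3)}, Interval(1/52, 8)), ProductSet(Interval(sqrt(3), 56/9), {1/52}))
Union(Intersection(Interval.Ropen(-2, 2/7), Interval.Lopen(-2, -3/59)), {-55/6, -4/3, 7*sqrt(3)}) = Union({-55/6, 7*sqrt(3)}, Interval.Lopen(-2, -3/59))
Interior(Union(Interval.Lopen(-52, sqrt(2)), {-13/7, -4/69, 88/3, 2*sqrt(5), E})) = Interval.open(-52, sqrt(2))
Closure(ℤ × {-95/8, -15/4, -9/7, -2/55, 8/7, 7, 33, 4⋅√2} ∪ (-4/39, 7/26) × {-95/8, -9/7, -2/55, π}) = ([-4/39, 7/26] × {-95/8, -9/7, -2/55, π}) ∪ (ℤ × {-95/8, -15/4, -9/7, -2/55, 8/7, 7, 33, 4⋅√2})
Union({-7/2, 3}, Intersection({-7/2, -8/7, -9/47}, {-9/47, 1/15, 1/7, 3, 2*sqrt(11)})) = {-7/2, -9/47, 3}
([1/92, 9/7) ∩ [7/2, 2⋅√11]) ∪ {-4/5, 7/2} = {-4/5, 7/2}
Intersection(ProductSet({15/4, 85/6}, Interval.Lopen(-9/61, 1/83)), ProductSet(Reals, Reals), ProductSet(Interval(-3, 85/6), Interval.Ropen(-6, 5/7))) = ProductSet({15/4, 85/6}, Interval.Lopen(-9/61, 1/83))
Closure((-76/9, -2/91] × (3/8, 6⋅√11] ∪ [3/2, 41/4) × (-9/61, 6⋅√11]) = ({-76/9, -2/91} × [3/8, 6⋅√11]) ∪ ({3/2, 41/4} × [-9/61, 6⋅√11]) ∪ ([-76/9, -2/91] × {3/8, 6⋅√11}) ∪ ([3/2, 41/4] × {-9/61, 6⋅√11}) ∪ ((-76/9, -2/91] × (3/8, 6⋅√11]) ∪ ([3/2, 41/4) × (-9/61, 6⋅√11])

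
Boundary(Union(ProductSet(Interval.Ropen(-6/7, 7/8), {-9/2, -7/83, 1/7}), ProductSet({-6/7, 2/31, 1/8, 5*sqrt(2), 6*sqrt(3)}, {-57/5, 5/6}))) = Union(ProductSet({-6/7, 2/31, 1/8, 5*sqrt(2), 6*sqrt(3)}, {-57/5, 5/6}), ProductSet(Interval(-6/7, 7/8), {-9/2, -7/83, 1/7}))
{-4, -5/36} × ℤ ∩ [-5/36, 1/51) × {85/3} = ∅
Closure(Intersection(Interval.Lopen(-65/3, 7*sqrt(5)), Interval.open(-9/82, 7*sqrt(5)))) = Interval(-9/82, 7*sqrt(5))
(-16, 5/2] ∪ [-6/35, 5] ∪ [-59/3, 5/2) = [-59/3, 5]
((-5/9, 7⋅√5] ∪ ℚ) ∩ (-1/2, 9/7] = (-1/2, 9/7] ∪ (ℚ ∩ (-1/2, 9/7])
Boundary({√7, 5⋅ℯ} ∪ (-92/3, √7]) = {-92/3, √7, 5⋅ℯ}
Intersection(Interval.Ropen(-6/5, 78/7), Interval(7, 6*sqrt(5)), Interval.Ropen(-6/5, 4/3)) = EmptySet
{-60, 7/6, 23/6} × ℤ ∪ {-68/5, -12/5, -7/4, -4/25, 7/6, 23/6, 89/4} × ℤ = {-60, -68/5, -12/5, -7/4, -4/25, 7/6, 23/6, 89/4} × ℤ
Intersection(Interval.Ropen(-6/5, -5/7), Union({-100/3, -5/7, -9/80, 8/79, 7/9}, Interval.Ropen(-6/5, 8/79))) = Interval.Ropen(-6/5, -5/7)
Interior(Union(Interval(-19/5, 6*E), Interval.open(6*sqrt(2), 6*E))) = Interval.open(-19/5, 6*E)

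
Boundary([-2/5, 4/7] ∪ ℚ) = (-∞, -2/5] ∪ [4/7, ∞)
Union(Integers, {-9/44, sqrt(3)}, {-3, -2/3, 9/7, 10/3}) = Union({-2/3, -9/44, 9/7, 10/3, sqrt(3)}, Integers)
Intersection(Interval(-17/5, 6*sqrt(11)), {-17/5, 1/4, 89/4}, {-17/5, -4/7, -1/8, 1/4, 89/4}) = {-17/5, 1/4}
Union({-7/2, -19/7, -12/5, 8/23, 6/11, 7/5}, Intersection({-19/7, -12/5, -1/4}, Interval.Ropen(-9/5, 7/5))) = {-7/2, -19/7, -12/5, -1/4, 8/23, 6/11, 7/5}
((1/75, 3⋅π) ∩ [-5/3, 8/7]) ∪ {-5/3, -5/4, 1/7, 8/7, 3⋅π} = {-5/3, -5/4, 3⋅π} ∪ (1/75, 8/7]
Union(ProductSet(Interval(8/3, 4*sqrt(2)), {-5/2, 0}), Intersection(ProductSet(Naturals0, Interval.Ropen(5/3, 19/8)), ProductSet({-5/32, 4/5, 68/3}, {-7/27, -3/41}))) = ProductSet(Interval(8/3, 4*sqrt(2)), {-5/2, 0})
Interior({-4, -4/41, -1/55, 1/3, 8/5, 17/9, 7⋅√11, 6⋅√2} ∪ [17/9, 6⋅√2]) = (17/9, 6⋅√2)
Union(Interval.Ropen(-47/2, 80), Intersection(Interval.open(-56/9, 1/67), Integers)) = Union(Interval.Ropen(-47/2, 80), Range(-6, 1, 1))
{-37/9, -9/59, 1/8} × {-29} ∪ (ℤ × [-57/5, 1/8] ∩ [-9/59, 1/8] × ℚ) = ({-37/9, -9/59, 1/8} × {-29}) ∪ ({0} × (ℚ ∩ [-57/5, 1/8]))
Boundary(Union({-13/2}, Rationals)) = Reals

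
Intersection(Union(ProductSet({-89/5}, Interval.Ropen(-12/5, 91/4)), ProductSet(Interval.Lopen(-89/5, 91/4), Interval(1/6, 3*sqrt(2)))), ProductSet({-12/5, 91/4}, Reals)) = ProductSet({-12/5, 91/4}, Interval(1/6, 3*sqrt(2)))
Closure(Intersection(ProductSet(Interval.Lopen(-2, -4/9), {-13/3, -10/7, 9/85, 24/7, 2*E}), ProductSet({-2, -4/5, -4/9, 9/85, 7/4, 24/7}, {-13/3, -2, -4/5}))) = ProductSet({-4/5, -4/9}, {-13/3})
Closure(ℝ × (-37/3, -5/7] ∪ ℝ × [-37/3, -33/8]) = ℝ × [-37/3, -5/7]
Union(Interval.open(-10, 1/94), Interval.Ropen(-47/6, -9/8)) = Interval.open(-10, 1/94)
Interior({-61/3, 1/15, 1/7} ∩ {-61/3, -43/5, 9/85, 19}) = ∅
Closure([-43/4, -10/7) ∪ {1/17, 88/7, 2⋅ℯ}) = [-43/4, -10/7] ∪ {1/17, 88/7, 2⋅ℯ}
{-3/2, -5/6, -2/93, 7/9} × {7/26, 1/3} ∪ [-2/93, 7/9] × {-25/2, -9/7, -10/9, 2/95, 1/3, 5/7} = ({-3/2, -5/6, -2/93, 7/9} × {7/26, 1/3}) ∪ ([-2/93, 7/9] × {-25/2, -9/7, -10/9, 2/95, 1/3, 5/7})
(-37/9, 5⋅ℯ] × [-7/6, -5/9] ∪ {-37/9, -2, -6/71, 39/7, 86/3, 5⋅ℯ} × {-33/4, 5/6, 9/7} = ((-37/9, 5⋅ℯ] × [-7/6, -5/9]) ∪ ({-37/9, -2, -6/71, 39/7, 86/3, 5⋅ℯ} × {-33/4, 5/6, 9/7})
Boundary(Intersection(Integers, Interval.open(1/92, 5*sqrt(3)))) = Range(1, 9, 1)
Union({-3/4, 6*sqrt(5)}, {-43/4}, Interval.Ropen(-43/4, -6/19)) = Union({6*sqrt(5)}, Interval.Ropen(-43/4, -6/19))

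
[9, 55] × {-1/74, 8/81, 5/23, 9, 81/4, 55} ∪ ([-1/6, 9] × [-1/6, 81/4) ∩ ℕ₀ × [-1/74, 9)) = ({0, 1, …, 9} × [-1/74, 9)) ∪ ([9, 55] × {-1/74, 8/81, 5/23, 9, 81/4, 55})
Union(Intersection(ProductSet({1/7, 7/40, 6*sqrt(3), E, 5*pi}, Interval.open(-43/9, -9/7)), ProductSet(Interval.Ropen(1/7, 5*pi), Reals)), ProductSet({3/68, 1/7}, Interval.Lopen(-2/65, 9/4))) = Union(ProductSet({3/68, 1/7}, Interval.Lopen(-2/65, 9/4)), ProductSet({1/7, 7/40, 6*sqrt(3), E}, Interval.open(-43/9, -9/7)))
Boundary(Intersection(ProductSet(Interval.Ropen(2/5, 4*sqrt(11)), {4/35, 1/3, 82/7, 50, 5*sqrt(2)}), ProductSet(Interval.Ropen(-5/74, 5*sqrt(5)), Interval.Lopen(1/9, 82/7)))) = ProductSet(Interval(2/5, 5*sqrt(5)), {4/35, 1/3, 82/7, 5*sqrt(2)})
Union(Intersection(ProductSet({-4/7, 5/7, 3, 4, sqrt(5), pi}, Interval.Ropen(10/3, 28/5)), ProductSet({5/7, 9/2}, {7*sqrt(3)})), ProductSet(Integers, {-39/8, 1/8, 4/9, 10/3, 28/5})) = ProductSet(Integers, {-39/8, 1/8, 4/9, 10/3, 28/5})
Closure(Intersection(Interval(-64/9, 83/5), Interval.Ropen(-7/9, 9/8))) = Interval(-7/9, 9/8)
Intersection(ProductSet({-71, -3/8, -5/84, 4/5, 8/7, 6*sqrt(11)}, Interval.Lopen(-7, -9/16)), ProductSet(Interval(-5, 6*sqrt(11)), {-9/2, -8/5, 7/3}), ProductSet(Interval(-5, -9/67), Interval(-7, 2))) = ProductSet({-3/8}, {-9/2, -8/5})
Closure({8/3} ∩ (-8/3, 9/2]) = {8/3}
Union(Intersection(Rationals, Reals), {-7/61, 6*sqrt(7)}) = Union({6*sqrt(7)}, Rationals)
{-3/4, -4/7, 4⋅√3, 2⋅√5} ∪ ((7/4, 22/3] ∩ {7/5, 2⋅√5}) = {-3/4, -4/7, 4⋅√3, 2⋅√5}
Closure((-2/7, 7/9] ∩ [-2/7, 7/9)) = [-2/7, 7/9]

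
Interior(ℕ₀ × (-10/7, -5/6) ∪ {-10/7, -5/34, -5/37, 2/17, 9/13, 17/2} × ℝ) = ∅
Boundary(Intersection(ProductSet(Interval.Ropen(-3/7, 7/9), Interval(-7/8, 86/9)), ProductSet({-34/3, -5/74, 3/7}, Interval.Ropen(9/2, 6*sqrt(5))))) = ProductSet({-5/74, 3/7}, Interval(9/2, 86/9))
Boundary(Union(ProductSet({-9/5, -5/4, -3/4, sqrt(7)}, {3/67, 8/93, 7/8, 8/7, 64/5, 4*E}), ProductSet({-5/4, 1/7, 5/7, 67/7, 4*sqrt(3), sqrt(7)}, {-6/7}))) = Union(ProductSet({-9/5, -5/4, -3/4, sqrt(7)}, {3/67, 8/93, 7/8, 8/7, 64/5, 4*E}), ProductSet({-5/4, 1/7, 5/7, 67/7, 4*sqrt(3), sqrt(7)}, {-6/7}))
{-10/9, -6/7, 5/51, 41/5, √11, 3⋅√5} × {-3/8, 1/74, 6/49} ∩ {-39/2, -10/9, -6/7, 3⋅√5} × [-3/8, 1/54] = {-10/9, -6/7, 3⋅√5} × {-3/8, 1/74}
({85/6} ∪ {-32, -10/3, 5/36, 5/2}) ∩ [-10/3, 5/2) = {-10/3, 5/36}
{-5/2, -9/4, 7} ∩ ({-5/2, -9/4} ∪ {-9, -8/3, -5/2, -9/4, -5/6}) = {-5/2, -9/4}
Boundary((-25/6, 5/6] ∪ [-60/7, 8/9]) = {-60/7, 8/9}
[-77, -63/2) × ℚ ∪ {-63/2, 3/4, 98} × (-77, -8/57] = ([-77, -63/2) × ℚ) ∪ ({-63/2, 3/4, 98} × (-77, -8/57])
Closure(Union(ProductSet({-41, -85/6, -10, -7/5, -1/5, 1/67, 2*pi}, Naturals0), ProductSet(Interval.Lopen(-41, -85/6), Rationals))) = Union(ProductSet({-41, -85/6, -10, -7/5, -1/5, 1/67, 2*pi}, Naturals0), ProductSet(Interval(-41, -85/6), Reals))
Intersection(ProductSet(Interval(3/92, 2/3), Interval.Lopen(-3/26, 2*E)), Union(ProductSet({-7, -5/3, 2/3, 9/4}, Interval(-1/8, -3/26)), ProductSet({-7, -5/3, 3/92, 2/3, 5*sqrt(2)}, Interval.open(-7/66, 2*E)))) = ProductSet({3/92, 2/3}, Interval.open(-7/66, 2*E))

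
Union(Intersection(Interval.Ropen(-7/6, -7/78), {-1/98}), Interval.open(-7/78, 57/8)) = Interval.open(-7/78, 57/8)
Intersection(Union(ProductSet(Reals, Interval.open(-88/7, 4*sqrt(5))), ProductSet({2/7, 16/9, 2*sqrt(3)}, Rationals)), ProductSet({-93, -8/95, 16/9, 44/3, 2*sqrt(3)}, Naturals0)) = Union(ProductSet({16/9, 2*sqrt(3)}, Naturals0), ProductSet({-93, -8/95, 16/9, 44/3, 2*sqrt(3)}, Range(0, 9, 1)))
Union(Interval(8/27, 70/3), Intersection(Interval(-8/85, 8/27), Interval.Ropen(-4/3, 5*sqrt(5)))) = Interval(-8/85, 70/3)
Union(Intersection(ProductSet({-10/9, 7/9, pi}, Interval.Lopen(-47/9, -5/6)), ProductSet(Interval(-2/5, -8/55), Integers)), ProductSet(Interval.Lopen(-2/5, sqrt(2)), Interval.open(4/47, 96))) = ProductSet(Interval.Lopen(-2/5, sqrt(2)), Interval.open(4/47, 96))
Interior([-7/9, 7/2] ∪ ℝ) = (-∞, ∞)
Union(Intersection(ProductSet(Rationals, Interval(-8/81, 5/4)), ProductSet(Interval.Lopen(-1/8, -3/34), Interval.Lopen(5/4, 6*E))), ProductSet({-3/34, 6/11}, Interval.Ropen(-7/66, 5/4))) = ProductSet({-3/34, 6/11}, Interval.Ropen(-7/66, 5/4))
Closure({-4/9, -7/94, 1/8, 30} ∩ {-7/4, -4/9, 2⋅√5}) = {-4/9}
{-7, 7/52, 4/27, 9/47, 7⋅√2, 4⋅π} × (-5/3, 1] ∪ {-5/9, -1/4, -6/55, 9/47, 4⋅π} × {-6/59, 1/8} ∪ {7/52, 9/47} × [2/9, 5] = ({7/52, 9/47} × [2/9, 5]) ∪ ({-5/9, -1/4, -6/55, 9/47, 4⋅π} × {-6/59, 1/8}) ∪ ({-7, 7/52, 4/27, 9/47, 7⋅√2, 4⋅π} × (-5/3, 1])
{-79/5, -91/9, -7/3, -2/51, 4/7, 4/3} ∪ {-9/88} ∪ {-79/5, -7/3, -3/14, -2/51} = {-79/5, -91/9, -7/3, -3/14, -9/88, -2/51, 4/7, 4/3}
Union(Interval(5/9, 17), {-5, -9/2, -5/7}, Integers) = Union({-9/2, -5/7}, Integers, Interval(5/9, 17))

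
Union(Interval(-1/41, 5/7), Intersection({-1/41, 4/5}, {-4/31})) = Interval(-1/41, 5/7)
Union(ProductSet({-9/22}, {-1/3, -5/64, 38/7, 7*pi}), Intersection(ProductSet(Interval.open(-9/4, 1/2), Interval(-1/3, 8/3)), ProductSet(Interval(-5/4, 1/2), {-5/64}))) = Union(ProductSet({-9/22}, {-1/3, -5/64, 38/7, 7*pi}), ProductSet(Interval.Ropen(-5/4, 1/2), {-5/64}))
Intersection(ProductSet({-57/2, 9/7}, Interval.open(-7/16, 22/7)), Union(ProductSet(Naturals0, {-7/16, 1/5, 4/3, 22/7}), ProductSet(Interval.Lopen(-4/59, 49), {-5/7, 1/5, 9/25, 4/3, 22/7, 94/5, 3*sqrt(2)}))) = ProductSet({9/7}, {1/5, 9/25, 4/3})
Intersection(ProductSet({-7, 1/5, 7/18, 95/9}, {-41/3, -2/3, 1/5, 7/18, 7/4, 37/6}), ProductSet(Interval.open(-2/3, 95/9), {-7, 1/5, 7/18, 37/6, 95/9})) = ProductSet({1/5, 7/18}, {1/5, 7/18, 37/6})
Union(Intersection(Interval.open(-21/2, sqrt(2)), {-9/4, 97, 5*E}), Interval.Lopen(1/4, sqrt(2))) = Union({-9/4}, Interval.Lopen(1/4, sqrt(2)))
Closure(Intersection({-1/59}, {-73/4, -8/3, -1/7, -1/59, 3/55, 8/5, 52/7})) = {-1/59}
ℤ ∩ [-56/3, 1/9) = {-18, -17, …, 0}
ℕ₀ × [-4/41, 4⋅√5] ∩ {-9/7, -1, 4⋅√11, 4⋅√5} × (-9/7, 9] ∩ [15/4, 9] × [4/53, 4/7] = ∅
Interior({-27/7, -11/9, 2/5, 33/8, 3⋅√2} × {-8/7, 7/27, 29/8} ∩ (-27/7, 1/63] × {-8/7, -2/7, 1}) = ∅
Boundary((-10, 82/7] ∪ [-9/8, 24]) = {-10, 24}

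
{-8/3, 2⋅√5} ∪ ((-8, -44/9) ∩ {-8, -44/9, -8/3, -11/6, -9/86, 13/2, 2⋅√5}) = {-8/3, 2⋅√5}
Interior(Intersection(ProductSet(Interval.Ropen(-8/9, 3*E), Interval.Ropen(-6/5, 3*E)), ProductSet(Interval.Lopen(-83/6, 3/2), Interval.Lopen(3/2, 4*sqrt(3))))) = ProductSet(Interval.open(-8/9, 3/2), Interval.open(3/2, 4*sqrt(3)))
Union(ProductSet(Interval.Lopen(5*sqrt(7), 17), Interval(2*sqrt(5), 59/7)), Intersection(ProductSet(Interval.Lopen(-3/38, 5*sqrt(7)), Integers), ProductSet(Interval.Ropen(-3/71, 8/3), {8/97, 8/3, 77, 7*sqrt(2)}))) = Union(ProductSet(Interval.Ropen(-3/71, 8/3), {77}), ProductSet(Interval.Lopen(5*sqrt(7), 17), Interval(2*sqrt(5), 59/7)))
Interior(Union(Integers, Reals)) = Reals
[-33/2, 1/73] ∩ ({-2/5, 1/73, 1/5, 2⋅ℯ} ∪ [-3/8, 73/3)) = {-2/5} ∪ [-3/8, 1/73]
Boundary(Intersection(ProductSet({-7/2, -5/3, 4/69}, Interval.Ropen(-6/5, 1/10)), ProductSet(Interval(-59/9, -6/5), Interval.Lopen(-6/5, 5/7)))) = ProductSet({-7/2, -5/3}, Interval(-6/5, 1/10))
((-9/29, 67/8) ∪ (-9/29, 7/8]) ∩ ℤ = {0, 1, …, 8}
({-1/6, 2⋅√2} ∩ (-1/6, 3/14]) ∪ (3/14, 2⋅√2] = (3/14, 2⋅√2]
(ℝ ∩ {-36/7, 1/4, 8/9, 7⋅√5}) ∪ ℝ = ℝ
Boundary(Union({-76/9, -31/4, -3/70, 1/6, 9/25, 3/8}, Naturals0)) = Union({-76/9, -31/4, -3/70, 1/6, 9/25, 3/8}, Naturals0)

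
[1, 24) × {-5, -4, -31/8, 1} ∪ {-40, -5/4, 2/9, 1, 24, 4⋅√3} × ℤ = ([1, 24) × {-5, -4, -31/8, 1}) ∪ ({-40, -5/4, 2/9, 1, 24, 4⋅√3} × ℤ)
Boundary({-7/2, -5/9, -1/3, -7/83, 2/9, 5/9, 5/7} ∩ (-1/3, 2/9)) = {-7/83}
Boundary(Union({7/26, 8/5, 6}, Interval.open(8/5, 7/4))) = {7/26, 8/5, 7/4, 6}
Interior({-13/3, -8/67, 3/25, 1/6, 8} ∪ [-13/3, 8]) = (-13/3, 8)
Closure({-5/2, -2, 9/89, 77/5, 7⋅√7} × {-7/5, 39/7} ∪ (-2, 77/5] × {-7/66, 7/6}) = ([-2, 77/5] × {-7/66, 7/6}) ∪ ({-5/2, -2, 9/89, 77/5, 7⋅√7} × {-7/5, 39/7})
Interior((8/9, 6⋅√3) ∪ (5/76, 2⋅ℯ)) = (5/76, 6⋅√3)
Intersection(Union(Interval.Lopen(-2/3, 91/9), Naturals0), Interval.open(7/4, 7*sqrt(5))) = Union(Interval.Lopen(7/4, 91/9), Range(2, 16, 1))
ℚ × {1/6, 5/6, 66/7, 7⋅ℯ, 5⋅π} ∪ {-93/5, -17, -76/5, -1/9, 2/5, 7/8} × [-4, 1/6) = (ℚ × {1/6, 5/6, 66/7, 7⋅ℯ, 5⋅π}) ∪ ({-93/5, -17, -76/5, -1/9, 2/5, 7/8} × [-4, 1/6))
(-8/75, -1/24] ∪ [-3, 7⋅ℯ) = [-3, 7⋅ℯ)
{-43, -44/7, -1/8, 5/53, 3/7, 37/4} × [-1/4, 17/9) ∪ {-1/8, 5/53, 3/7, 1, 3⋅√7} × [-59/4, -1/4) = ({-43, -44/7, -1/8, 5/53, 3/7, 37/4} × [-1/4, 17/9)) ∪ ({-1/8, 5/53, 3/7, 1, 3⋅√7} × [-59/4, -1/4))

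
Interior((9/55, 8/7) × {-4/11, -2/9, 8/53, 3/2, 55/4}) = ∅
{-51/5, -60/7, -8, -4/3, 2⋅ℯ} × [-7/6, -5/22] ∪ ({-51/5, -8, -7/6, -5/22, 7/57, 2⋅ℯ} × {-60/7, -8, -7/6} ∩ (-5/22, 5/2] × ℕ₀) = {-51/5, -60/7, -8, -4/3, 2⋅ℯ} × [-7/6, -5/22]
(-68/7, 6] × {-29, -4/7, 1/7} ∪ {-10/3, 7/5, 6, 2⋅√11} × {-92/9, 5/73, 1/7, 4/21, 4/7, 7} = ((-68/7, 6] × {-29, -4/7, 1/7}) ∪ ({-10/3, 7/5, 6, 2⋅√11} × {-92/9, 5/73, 1/7, 4/21, 4/7, 7})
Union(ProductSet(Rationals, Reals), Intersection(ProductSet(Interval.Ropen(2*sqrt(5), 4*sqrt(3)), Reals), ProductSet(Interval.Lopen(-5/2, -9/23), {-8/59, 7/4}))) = ProductSet(Rationals, Reals)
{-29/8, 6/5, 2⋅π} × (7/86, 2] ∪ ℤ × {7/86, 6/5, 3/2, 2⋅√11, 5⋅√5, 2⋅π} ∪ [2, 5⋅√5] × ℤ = ([2, 5⋅√5] × ℤ) ∪ ({-29/8, 6/5, 2⋅π} × (7/86, 2]) ∪ (ℤ × {7/86, 6/5, 3/2, 2⋅√11, 5⋅√5, 2⋅π})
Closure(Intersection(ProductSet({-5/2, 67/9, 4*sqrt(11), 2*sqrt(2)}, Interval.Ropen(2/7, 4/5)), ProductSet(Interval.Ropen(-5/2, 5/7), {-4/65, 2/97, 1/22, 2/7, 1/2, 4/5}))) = ProductSet({-5/2}, {2/7, 1/2})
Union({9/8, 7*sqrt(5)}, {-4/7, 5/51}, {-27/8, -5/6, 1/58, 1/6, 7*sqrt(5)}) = {-27/8, -5/6, -4/7, 1/58, 5/51, 1/6, 9/8, 7*sqrt(5)}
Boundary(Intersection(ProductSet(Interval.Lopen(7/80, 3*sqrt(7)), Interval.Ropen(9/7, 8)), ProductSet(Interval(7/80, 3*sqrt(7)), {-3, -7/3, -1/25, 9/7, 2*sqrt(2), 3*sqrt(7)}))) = ProductSet(Interval(7/80, 3*sqrt(7)), {9/7, 2*sqrt(2), 3*sqrt(7)})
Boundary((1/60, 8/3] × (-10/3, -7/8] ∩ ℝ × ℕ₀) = ∅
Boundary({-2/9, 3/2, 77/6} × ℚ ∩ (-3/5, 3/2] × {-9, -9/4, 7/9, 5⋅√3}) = {-2/9, 3/2} × {-9, -9/4, 7/9}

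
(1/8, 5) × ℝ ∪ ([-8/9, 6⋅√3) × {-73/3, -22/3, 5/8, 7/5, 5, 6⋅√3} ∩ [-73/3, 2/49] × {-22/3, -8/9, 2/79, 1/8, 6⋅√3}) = ((1/8, 5) × ℝ) ∪ ([-8/9, 2/49] × {-22/3, 6⋅√3})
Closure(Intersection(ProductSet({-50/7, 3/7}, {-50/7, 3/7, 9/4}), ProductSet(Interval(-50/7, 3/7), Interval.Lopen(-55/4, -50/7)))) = ProductSet({-50/7, 3/7}, {-50/7})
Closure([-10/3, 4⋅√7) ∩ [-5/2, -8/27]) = [-5/2, -8/27]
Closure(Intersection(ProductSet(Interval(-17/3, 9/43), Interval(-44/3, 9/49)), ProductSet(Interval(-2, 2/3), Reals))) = ProductSet(Interval(-2, 9/43), Interval(-44/3, 9/49))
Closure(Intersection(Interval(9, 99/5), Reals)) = Interval(9, 99/5)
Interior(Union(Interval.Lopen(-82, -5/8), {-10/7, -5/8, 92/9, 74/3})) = Interval.open(-82, -5/8)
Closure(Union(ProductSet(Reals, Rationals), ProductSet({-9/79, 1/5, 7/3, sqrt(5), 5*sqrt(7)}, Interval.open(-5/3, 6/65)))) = ProductSet(Reals, Reals)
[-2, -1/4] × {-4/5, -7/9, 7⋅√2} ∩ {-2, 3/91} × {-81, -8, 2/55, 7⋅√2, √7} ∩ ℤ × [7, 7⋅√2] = {-2} × {7⋅√2}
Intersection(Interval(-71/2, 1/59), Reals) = Interval(-71/2, 1/59)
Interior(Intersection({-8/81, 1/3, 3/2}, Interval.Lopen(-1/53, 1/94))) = EmptySet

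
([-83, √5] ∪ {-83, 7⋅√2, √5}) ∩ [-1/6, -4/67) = [-1/6, -4/67)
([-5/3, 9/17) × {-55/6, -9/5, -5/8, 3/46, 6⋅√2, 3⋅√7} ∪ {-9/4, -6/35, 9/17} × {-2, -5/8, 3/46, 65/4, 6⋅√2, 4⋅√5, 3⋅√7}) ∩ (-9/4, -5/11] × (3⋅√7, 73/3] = [-5/3, -5/11] × {6⋅√2}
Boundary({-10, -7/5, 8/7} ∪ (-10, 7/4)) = {-10, 7/4}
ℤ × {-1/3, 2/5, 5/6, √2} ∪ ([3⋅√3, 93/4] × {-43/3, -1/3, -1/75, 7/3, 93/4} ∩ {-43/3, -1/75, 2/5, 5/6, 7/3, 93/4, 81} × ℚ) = ({93/4} × {-43/3, -1/3, -1/75, 7/3, 93/4}) ∪ (ℤ × {-1/3, 2/5, 5/6, √2})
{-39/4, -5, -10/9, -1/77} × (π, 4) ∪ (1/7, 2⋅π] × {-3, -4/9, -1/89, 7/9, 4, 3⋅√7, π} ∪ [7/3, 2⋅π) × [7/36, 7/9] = ({-39/4, -5, -10/9, -1/77} × (π, 4)) ∪ ([7/3, 2⋅π) × [7/36, 7/9]) ∪ ((1/7, 2⋅π] × {-3, -4/9, -1/89, 7/9, 4, 3⋅√7, π})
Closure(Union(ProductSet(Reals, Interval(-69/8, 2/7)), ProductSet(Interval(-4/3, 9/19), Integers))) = Union(ProductSet(Interval(-4/3, 9/19), Integers), ProductSet(Reals, Interval(-69/8, 2/7)))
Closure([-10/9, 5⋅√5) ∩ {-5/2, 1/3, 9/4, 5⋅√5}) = {1/3, 9/4}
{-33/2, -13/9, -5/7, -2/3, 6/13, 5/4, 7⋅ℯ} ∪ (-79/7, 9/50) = {-33/2, 6/13, 5/4, 7⋅ℯ} ∪ (-79/7, 9/50)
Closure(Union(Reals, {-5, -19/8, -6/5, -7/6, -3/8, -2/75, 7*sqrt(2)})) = Reals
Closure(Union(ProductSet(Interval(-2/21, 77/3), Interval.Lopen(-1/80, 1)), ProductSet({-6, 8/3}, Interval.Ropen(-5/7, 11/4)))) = Union(ProductSet({-6, 8/3}, Interval(-5/7, 11/4)), ProductSet(Interval(-2/21, 77/3), Interval(-1/80, 1)))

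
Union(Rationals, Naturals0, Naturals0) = Rationals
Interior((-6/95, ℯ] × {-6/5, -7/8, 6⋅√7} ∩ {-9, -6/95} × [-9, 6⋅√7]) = ∅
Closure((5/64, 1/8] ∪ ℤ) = ℤ ∪ [5/64, 1/8]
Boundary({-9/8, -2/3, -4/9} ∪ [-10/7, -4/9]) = {-10/7, -4/9}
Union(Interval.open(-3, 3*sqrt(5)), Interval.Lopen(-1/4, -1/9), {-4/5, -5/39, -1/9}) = Interval.open(-3, 3*sqrt(5))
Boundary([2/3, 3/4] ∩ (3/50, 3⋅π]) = {2/3, 3/4}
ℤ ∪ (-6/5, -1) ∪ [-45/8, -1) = ℤ ∪ [-45/8, -1]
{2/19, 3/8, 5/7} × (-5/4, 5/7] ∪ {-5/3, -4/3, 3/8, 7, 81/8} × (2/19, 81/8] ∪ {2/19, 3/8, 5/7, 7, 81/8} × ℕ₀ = ({2/19, 3/8, 5/7, 7, 81/8} × ℕ₀) ∪ ({2/19, 3/8, 5/7} × (-5/4, 5/7]) ∪ ({-5/3, -4/3, 3/8, 7, 81/8} × (2/19, 81/8])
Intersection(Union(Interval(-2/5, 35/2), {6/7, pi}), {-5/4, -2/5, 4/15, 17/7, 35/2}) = {-2/5, 4/15, 17/7, 35/2}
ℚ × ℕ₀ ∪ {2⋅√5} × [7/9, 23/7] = (ℚ × ℕ₀) ∪ ({2⋅√5} × [7/9, 23/7])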